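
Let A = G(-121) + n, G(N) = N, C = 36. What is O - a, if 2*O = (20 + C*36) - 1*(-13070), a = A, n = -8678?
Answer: 15992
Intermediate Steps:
A = -8799 (A = -121 - 8678 = -8799)
a = -8799
O = 7193 (O = ((20 + 36*36) - 1*(-13070))/2 = ((20 + 1296) + 13070)/2 = (1316 + 13070)/2 = (½)*14386 = 7193)
O - a = 7193 - 1*(-8799) = 7193 + 8799 = 15992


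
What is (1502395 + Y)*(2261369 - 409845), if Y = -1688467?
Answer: -344516773728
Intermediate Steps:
(1502395 + Y)*(2261369 - 409845) = (1502395 - 1688467)*(2261369 - 409845) = -186072*1851524 = -344516773728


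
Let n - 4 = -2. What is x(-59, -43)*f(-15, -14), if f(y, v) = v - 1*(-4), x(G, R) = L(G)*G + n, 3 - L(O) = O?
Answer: 36560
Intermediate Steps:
L(O) = 3 - O
n = 2 (n = 4 - 2 = 2)
x(G, R) = 2 + G*(3 - G) (x(G, R) = (3 - G)*G + 2 = G*(3 - G) + 2 = 2 + G*(3 - G))
f(y, v) = 4 + v (f(y, v) = v + 4 = 4 + v)
x(-59, -43)*f(-15, -14) = (2 - 1*(-59)*(-3 - 59))*(4 - 14) = (2 - 1*(-59)*(-62))*(-10) = (2 - 3658)*(-10) = -3656*(-10) = 36560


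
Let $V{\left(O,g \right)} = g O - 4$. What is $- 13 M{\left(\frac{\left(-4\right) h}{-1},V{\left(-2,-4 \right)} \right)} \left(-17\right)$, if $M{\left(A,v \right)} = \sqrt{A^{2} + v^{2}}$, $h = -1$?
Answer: $884 \sqrt{2} \approx 1250.2$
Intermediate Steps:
$V{\left(O,g \right)} = -4 + O g$ ($V{\left(O,g \right)} = O g - 4 = -4 + O g$)
$- 13 M{\left(\frac{\left(-4\right) h}{-1},V{\left(-2,-4 \right)} \right)} \left(-17\right) = - 13 \sqrt{\left(\frac{\left(-4\right) \left(-1\right)}{-1}\right)^{2} + \left(-4 - -8\right)^{2}} \left(-17\right) = - 13 \sqrt{\left(4 \left(-1\right)\right)^{2} + \left(-4 + 8\right)^{2}} \left(-17\right) = - 13 \sqrt{\left(-4\right)^{2} + 4^{2}} \left(-17\right) = - 13 \sqrt{16 + 16} \left(-17\right) = - 13 \sqrt{32} \left(-17\right) = - 13 \cdot 4 \sqrt{2} \left(-17\right) = - 52 \sqrt{2} \left(-17\right) = 884 \sqrt{2}$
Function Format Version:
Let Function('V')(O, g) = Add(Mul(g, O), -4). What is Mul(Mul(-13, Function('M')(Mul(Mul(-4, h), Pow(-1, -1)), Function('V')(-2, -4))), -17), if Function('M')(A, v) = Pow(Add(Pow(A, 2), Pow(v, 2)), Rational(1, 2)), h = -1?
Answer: Mul(884, Pow(2, Rational(1, 2))) ≈ 1250.2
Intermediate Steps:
Function('V')(O, g) = Add(-4, Mul(O, g)) (Function('V')(O, g) = Add(Mul(O, g), -4) = Add(-4, Mul(O, g)))
Mul(Mul(-13, Function('M')(Mul(Mul(-4, h), Pow(-1, -1)), Function('V')(-2, -4))), -17) = Mul(Mul(-13, Pow(Add(Pow(Mul(Mul(-4, -1), Pow(-1, -1)), 2), Pow(Add(-4, Mul(-2, -4)), 2)), Rational(1, 2))), -17) = Mul(Mul(-13, Pow(Add(Pow(Mul(4, -1), 2), Pow(Add(-4, 8), 2)), Rational(1, 2))), -17) = Mul(Mul(-13, Pow(Add(Pow(-4, 2), Pow(4, 2)), Rational(1, 2))), -17) = Mul(Mul(-13, Pow(Add(16, 16), Rational(1, 2))), -17) = Mul(Mul(-13, Pow(32, Rational(1, 2))), -17) = Mul(Mul(-13, Mul(4, Pow(2, Rational(1, 2)))), -17) = Mul(Mul(-52, Pow(2, Rational(1, 2))), -17) = Mul(884, Pow(2, Rational(1, 2)))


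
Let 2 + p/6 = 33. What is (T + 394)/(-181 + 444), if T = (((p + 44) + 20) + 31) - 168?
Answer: 507/263 ≈ 1.9278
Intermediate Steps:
p = 186 (p = -12 + 6*33 = -12 + 198 = 186)
T = 113 (T = (((186 + 44) + 20) + 31) - 168 = ((230 + 20) + 31) - 168 = (250 + 31) - 168 = 281 - 168 = 113)
(T + 394)/(-181 + 444) = (113 + 394)/(-181 + 444) = 507/263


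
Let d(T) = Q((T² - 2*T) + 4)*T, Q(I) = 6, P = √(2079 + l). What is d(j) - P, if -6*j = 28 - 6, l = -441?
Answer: -22 - 3*√182 ≈ -62.472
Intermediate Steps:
j = -11/3 (j = -(28 - 6)/6 = -⅙*22 = -11/3 ≈ -3.6667)
P = 3*√182 (P = √(2079 - 441) = √1638 = 3*√182 ≈ 40.472)
d(T) = 6*T
d(j) - P = 6*(-11/3) - 3*√182 = -22 - 3*√182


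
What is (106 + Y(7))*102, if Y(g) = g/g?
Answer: 10914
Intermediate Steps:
Y(g) = 1
(106 + Y(7))*102 = (106 + 1)*102 = 107*102 = 10914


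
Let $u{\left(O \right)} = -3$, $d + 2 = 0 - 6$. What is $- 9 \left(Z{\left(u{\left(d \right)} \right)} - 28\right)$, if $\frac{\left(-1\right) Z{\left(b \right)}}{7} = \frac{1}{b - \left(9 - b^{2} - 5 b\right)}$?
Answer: $\frac{497}{2} \approx 248.5$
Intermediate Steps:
$d = -8$ ($d = -2 + \left(0 - 6\right) = -2 - 6 = -8$)
$Z{\left(b \right)} = - \frac{7}{-9 + b^{2} + 6 b}$ ($Z{\left(b \right)} = - \frac{7}{b - \left(9 - b^{2} - 5 b\right)} = - \frac{7}{b + \left(-9 + b^{2} + 5 b\right)} = - \frac{7}{-9 + b^{2} + 6 b}$)
$- 9 \left(Z{\left(u{\left(d \right)} \right)} - 28\right) = - 9 \left(- \frac{7}{-9 + \left(-3\right)^{2} + 6 \left(-3\right)} - 28\right) = - 9 \left(- \frac{7}{-9 + 9 - 18} - 28\right) = - 9 \left(- \frac{7}{-18} - 28\right) = - 9 \left(\left(-7\right) \left(- \frac{1}{18}\right) - 28\right) = - 9 \left(\frac{7}{18} - 28\right) = \left(-9\right) \left(- \frac{497}{18}\right) = \frac{497}{2}$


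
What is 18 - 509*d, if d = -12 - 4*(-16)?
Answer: -26450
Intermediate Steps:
d = 52 (d = -12 + 64 = 52)
18 - 509*d = 18 - 509*52 = 18 - 26468 = -26450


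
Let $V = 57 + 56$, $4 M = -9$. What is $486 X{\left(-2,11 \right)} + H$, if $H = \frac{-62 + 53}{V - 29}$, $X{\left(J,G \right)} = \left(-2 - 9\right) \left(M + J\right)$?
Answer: $\frac{636171}{28} \approx 22720.0$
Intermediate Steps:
$M = - \frac{9}{4}$ ($M = \frac{1}{4} \left(-9\right) = - \frac{9}{4} \approx -2.25$)
$X{\left(J,G \right)} = \frac{99}{4} - 11 J$ ($X{\left(J,G \right)} = \left(-2 - 9\right) \left(- \frac{9}{4} + J\right) = - 11 \left(- \frac{9}{4} + J\right) = \frac{99}{4} - 11 J$)
$V = 113$
$H = - \frac{3}{28}$ ($H = \frac{-62 + 53}{113 - 29} = - \frac{9}{84} = \left(-9\right) \frac{1}{84} = - \frac{3}{28} \approx -0.10714$)
$486 X{\left(-2,11 \right)} + H = 486 \left(\frac{99}{4} - -22\right) - \frac{3}{28} = 486 \left(\frac{99}{4} + 22\right) - \frac{3}{28} = 486 \cdot \frac{187}{4} - \frac{3}{28} = \frac{45441}{2} - \frac{3}{28} = \frac{636171}{28}$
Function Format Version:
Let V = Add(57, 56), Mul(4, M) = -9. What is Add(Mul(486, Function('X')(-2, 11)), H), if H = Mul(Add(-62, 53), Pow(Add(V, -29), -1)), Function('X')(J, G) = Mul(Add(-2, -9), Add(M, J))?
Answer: Rational(636171, 28) ≈ 22720.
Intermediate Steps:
M = Rational(-9, 4) (M = Mul(Rational(1, 4), -9) = Rational(-9, 4) ≈ -2.2500)
Function('X')(J, G) = Add(Rational(99, 4), Mul(-11, J)) (Function('X')(J, G) = Mul(Add(-2, -9), Add(Rational(-9, 4), J)) = Mul(-11, Add(Rational(-9, 4), J)) = Add(Rational(99, 4), Mul(-11, J)))
V = 113
H = Rational(-3, 28) (H = Mul(Add(-62, 53), Pow(Add(113, -29), -1)) = Mul(-9, Pow(84, -1)) = Mul(-9, Rational(1, 84)) = Rational(-3, 28) ≈ -0.10714)
Add(Mul(486, Function('X')(-2, 11)), H) = Add(Mul(486, Add(Rational(99, 4), Mul(-11, -2))), Rational(-3, 28)) = Add(Mul(486, Add(Rational(99, 4), 22)), Rational(-3, 28)) = Add(Mul(486, Rational(187, 4)), Rational(-3, 28)) = Add(Rational(45441, 2), Rational(-3, 28)) = Rational(636171, 28)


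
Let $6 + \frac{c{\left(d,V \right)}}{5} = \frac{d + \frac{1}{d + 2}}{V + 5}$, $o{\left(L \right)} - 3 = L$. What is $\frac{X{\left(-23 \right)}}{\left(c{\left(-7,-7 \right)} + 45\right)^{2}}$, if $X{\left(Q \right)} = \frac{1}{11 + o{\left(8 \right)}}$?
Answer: $\frac{1}{23958} \approx 4.174 \cdot 10^{-5}$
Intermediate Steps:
$o{\left(L \right)} = 3 + L$
$c{\left(d,V \right)} = -30 + \frac{5 \left(d + \frac{1}{2 + d}\right)}{5 + V}$ ($c{\left(d,V \right)} = -30 + 5 \frac{d + \frac{1}{d + 2}}{V + 5} = -30 + 5 \frac{d + \frac{1}{2 + d}}{5 + V} = -30 + \frac{5 \left(d + \frac{1}{2 + d}\right)}{5 + V}$)
$X{\left(Q \right)} = \frac{1}{22}$ ($X{\left(Q \right)} = \frac{1}{11 + \left(3 + 8\right)} = \frac{1}{11 + 11} = \frac{1}{22}$)
$\frac{X{\left(-23 \right)}}{\left(c{\left(-7,-7 \right)} + 45\right)^{2}} = \frac{1}{22 \left(\frac{5 \left(-59 + \left(-7\right)^{2} - -196 - -84 - \left(-42\right) \left(-7\right)\right)}{10 + 2 \left(-7\right) + 5 \left(-7\right) - -49} + 45\right)^{2}} = \frac{1}{22 \left(\frac{5 \left(-59 + 49 + 196 + 84 - 294\right)}{10 - 14 - 35 + 49} + 45\right)^{2}} = \frac{1}{22 \left(5 \cdot \frac{1}{10} \left(-24\right) + 45\right)^{2}} = \frac{1}{22 \left(-12 + 45\right)^{2}} = \frac{1}{22 \cdot 33^{2}} = \frac{1}{22 \cdot 1089} = \frac{1}{22} \cdot \frac{1}{1089} = \frac{1}{23958}$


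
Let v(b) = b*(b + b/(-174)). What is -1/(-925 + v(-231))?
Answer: -58/3023501 ≈ -1.9183e-5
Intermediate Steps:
v(b) = 173*b²/174 (v(b) = b*(b + b*(-1/174)) = b*(b - b/174) = b*(173*b/174) = 173*b²/174)
-1/(-925 + v(-231)) = -1/(-925 + (173/174)*(-231)²) = -1/(-925 + (173/174)*53361) = -1/(-925 + 3077151/58) = -1/3023501/58 = -1*58/3023501 = -58/3023501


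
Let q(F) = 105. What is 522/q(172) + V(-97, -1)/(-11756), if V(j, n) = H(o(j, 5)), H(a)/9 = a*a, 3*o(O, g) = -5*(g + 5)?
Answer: 489511/102865 ≈ 4.7588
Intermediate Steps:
o(O, g) = -25/3 - 5*g/3 (o(O, g) = (-5*(g + 5))/3 = (-5*(5 + g))/3 = (-25 - 5*g)/3 = -25/3 - 5*g/3)
H(a) = 9*a² (H(a) = 9*(a*a) = 9*a²)
V(j, n) = 2500 (V(j, n) = 9*(-25/3 - 5/3*5)² = 9*(-25/3 - 25/3)² = 9*(-50/3)² = 9*(2500/9) = 2500)
522/q(172) + V(-97, -1)/(-11756) = 522/105 + 2500/(-11756) = 522*(1/105) + 2500*(-1/11756) = 174/35 - 625/2939 = 489511/102865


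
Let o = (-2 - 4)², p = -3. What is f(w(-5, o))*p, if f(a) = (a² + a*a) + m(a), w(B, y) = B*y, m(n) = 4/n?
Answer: -2915999/15 ≈ -1.9440e+5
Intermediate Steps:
o = 36 (o = (-6)² = 36)
f(a) = 2*a² + 4/a (f(a) = (a² + a*a) + 4/a = (a² + a²) + 4/a = 2*a² + 4/a)
f(w(-5, o))*p = (2*(2 + (-5*36)³)/((-5*36)))*(-3) = (2*(2 + (-180)³)/(-180))*(-3) = (2*(-1/180)*(2 - 5832000))*(-3) = (2*(-1/180)*(-5831998))*(-3) = (2915999/45)*(-3) = -2915999/15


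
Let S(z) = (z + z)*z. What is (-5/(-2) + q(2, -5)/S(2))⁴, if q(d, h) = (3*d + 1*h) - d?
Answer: 130321/4096 ≈ 31.817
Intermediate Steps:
S(z) = 2*z² (S(z) = (2*z)*z = 2*z²)
q(d, h) = h + 2*d (q(d, h) = (3*d + h) - d = (h + 3*d) - d = h + 2*d)
(-5/(-2) + q(2, -5)/S(2))⁴ = (-5/(-2) + (-5 + 2*2)/((2*2²)))⁴ = (-5*(-½) + (-5 + 4)/((2*4)))⁴ = (5/2 - 1/8)⁴ = (5/2 - 1*⅛)⁴ = (5/2 - ⅛)⁴ = (19/8)⁴ = 130321/4096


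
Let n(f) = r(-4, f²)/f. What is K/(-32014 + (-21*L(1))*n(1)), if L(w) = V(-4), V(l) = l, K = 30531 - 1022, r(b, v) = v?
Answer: -29509/31930 ≈ -0.92418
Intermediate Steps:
K = 29509
n(f) = f (n(f) = f²/f = f)
L(w) = -4
K/(-32014 + (-21*L(1))*n(1)) = 29509/(-32014 - 21*(-4)*1) = 29509/(-32014 + 84*1) = 29509/(-32014 + 84) = 29509/(-31930) = 29509*(-1/31930) = -29509/31930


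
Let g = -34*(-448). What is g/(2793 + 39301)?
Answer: 7616/21047 ≈ 0.36186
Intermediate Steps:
g = 15232
g/(2793 + 39301) = 15232/(2793 + 39301) = 15232/42094 = 15232*(1/42094) = 7616/21047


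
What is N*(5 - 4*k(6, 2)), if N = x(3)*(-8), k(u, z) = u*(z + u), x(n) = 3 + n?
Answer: 8976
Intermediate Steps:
k(u, z) = u*(u + z)
N = -48 (N = (3 + 3)*(-8) = 6*(-8) = -48)
N*(5 - 4*k(6, 2)) = -48*(5 - 24*(6 + 2)) = -48*(5 - 24*8) = -48*(5 - 4*48) = -48*(5 - 192) = -48*(-187) = 8976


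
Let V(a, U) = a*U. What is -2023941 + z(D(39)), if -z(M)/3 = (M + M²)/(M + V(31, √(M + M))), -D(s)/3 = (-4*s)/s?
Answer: -1932863421/955 - 1209*√6/955 ≈ -2.0239e+6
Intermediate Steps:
D(s) = 12 (D(s) = -3*(-4*s)/s = -3*(-4) = 12)
V(a, U) = U*a
z(M) = -3*(M + M²)/(M + 31*√2*√M) (z(M) = -3*(M + M²)/(M + √(M + M)*31) = -3*(M + M²)/(M + √(2*M)*31) = -3*(M + M²)/(M + (√2*√M)*31) = -3*(M + M²)/(M + 31*√2*√M))
-2023941 + z(D(39)) = -2023941 - 3*12*(1 + 12)/(12 + 31*√2*√12) = -2023941 - 3*12*13/(12 + 31*√2*(2*√3)) = -2023941 - 3*12*13/(12 + 62*√6) = -2023941 - 468/(12 + 62*√6)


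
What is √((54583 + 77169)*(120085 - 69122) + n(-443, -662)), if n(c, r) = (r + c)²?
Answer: 3*√746188689 ≈ 81949.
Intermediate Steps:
n(c, r) = (c + r)²
√((54583 + 77169)*(120085 - 69122) + n(-443, -662)) = √((54583 + 77169)*(120085 - 69122) + (-443 - 662)²) = √(131752*50963 + (-1105)²) = √(6714477176 + 1221025) = √6715698201 = 3*√746188689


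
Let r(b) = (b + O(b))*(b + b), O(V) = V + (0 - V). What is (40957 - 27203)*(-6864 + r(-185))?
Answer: 847053844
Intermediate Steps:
O(V) = 0 (O(V) = V - V = 0)
r(b) = 2*b**2 (r(b) = (b + 0)*(b + b) = b*(2*b) = 2*b**2)
(40957 - 27203)*(-6864 + r(-185)) = (40957 - 27203)*(-6864 + 2*(-185)**2) = 13754*(-6864 + 2*34225) = 13754*(-6864 + 68450) = 13754*61586 = 847053844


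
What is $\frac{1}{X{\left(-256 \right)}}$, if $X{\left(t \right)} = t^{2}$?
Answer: $\frac{1}{65536} \approx 1.5259 \cdot 10^{-5}$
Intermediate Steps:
$\frac{1}{X{\left(-256 \right)}} = \frac{1}{\left(-256\right)^{2}} = \frac{1}{65536}$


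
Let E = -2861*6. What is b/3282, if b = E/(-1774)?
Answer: 2861/970378 ≈ 0.0029483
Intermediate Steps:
E = -17166
b = 8583/887 (b = -17166/(-1774) = -17166*(-1/1774) = 8583/887 ≈ 9.6764)
b/3282 = (8583/887)/3282 = (8583/887)*(1/3282) = 2861/970378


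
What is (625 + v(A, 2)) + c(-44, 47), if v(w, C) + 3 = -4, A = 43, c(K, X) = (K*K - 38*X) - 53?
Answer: 715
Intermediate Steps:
c(K, X) = -53 + K**2 - 38*X (c(K, X) = (K**2 - 38*X) - 53 = -53 + K**2 - 38*X)
v(w, C) = -7 (v(w, C) = -3 - 4 = -7)
(625 + v(A, 2)) + c(-44, 47) = (625 - 7) + (-53 + (-44)**2 - 38*47) = 618 + (-53 + 1936 - 1786) = 618 + 97 = 715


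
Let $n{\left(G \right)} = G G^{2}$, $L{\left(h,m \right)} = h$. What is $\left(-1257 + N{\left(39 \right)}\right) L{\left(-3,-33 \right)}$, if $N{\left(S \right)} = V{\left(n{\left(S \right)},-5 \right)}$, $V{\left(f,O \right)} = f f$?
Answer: $-10556227512$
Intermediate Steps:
$n{\left(G \right)} = G^{3}$
$V{\left(f,O \right)} = f^{2}$
$N{\left(S \right)} = S^{6}$ ($N{\left(S \right)} = \left(S^{3}\right)^{2} = S^{6}$)
$\left(-1257 + N{\left(39 \right)}\right) L{\left(-3,-33 \right)} = \left(-1257 + 39^{6}\right) \left(-3\right) = \left(-1257 + 3518743761\right) \left(-3\right) = 3518742504 \left(-3\right) = -10556227512$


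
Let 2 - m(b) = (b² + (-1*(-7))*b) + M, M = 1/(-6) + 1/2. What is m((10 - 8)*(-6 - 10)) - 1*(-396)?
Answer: -1207/3 ≈ -402.33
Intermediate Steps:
M = ⅓ (M = 1*(-⅙) + 1*(½) = -⅙ + ½ = ⅓ ≈ 0.33333)
m(b) = 5/3 - b² - 7*b (m(b) = 2 - ((b² + (-1*(-7))*b) + ⅓) = 2 - ((b² + 7*b) + ⅓) = 2 - (⅓ + b² + 7*b) = 2 + (-⅓ - b² - 7*b) = 5/3 - b² - 7*b)
m((10 - 8)*(-6 - 10)) - 1*(-396) = (5/3 - ((10 - 8)*(-6 - 10))² - 7*(10 - 8)*(-6 - 10)) - 1*(-396) = (5/3 - (2*(-16))² - 14*(-16)) + 396 = (5/3 - 1*(-32)² - 7*(-32)) + 396 = (5/3 - 1*1024 + 224) + 396 = (5/3 - 1024 + 224) + 396 = -2395/3 + 396 = -1207/3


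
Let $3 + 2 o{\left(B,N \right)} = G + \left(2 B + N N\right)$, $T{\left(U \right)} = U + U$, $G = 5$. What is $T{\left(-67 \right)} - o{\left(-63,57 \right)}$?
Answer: $- \frac{3393}{2} \approx -1696.5$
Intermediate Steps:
$T{\left(U \right)} = 2 U$
$o{\left(B,N \right)} = 1 + B + \frac{N^{2}}{2}$ ($o{\left(B,N \right)} = - \frac{3}{2} + \frac{5 + \left(2 B + N N\right)}{2} = - \frac{3}{2} + \frac{5 + \left(2 B + N^{2}\right)}{2} = - \frac{3}{2} + \frac{5 + \left(N^{2} + 2 B\right)}{2} = - \frac{3}{2} + \frac{5 + N^{2} + 2 B}{2} = - \frac{3}{2} + \left(\frac{5}{2} + B + \frac{N^{2}}{2}\right) = 1 + B + \frac{N^{2}}{2}$)
$T{\left(-67 \right)} - o{\left(-63,57 \right)} = 2 \left(-67\right) - \left(1 - 63 + \frac{57^{2}}{2}\right) = -134 - \left(1 - 63 + \frac{1}{2} \cdot 3249\right) = -134 - \left(1 - 63 + \frac{3249}{2}\right) = -134 - \frac{3125}{2} = - \frac{3393}{2}$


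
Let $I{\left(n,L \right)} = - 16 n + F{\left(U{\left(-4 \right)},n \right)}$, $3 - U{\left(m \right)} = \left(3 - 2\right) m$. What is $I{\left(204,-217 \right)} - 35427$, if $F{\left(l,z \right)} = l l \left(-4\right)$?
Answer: $-38887$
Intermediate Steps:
$U{\left(m \right)} = 3 - m$ ($U{\left(m \right)} = 3 - \left(3 - 2\right) m = 3 - 1 m = 3 - m$)
$F{\left(l,z \right)} = - 4 l^{2}$ ($F{\left(l,z \right)} = l^{2} \left(-4\right) = - 4 l^{2}$)
$I{\left(n,L \right)} = -196 - 16 n$ ($I{\left(n,L \right)} = - 16 n - 4 \left(3 - -4\right)^{2} = - 16 n - 4 \left(3 + 4\right)^{2} = - 16 n - 4 \cdot 7^{2} = - 16 n - 196 = -196 - 16 n$)
$I{\left(204,-217 \right)} - 35427 = \left(-196 - 3264\right) - 35427 = -3460 - 35427 = -38887$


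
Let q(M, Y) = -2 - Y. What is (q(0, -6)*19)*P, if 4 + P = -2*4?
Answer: -912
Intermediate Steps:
P = -12 (P = -4 - 2*4 = -4 - 8 = -12)
(q(0, -6)*19)*P = ((-2 - 1*(-6))*19)*(-12) = ((-2 + 6)*19)*(-12) = (4*19)*(-12) = 76*(-12) = -912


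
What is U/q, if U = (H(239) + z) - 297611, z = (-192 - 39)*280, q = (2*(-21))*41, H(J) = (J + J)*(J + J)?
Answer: 133807/1722 ≈ 77.704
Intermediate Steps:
H(J) = 4*J² (H(J) = (2*J)*(2*J) = 4*J²)
q = -1722 (q = -42*41 = -1722)
z = -64680 (z = -231*280 = -64680)
U = -133807 (U = (4*239² - 64680) - 297611 = (4*57121 - 64680) - 297611 = (228484 - 64680) - 297611 = 163804 - 297611 = -133807)
U/q = -133807/(-1722) = -133807*(-1/1722) = 133807/1722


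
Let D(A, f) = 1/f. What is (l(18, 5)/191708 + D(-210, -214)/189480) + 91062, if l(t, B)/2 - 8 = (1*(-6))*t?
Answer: 176967931252769353/1943378503440 ≈ 91062.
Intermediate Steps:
l(t, B) = 16 - 12*t (l(t, B) = 16 + 2*((1*(-6))*t) = 16 + 2*(-6*t) = 16 - 12*t)
(l(18, 5)/191708 + D(-210, -214)/189480) + 91062 = ((16 - 12*18)/191708 + 1/(-214*189480)) + 91062 = ((16 - 216)*(1/191708) - 1/214*1/189480) + 91062 = (-200*1/191708 - 1/40548720) + 91062 = (-50/47927 - 1/40548720) + 91062 = -2027483927/1943378503440 + 91062 = 176967931252769353/1943378503440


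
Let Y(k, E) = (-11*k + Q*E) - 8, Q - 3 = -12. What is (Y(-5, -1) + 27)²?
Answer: 6889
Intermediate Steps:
Q = -9 (Q = 3 - 12 = -9)
Y(k, E) = -8 - 11*k - 9*E (Y(k, E) = (-11*k - 9*E) - 8 = -8 - 11*k - 9*E)
(Y(-5, -1) + 27)² = ((-8 - 11*(-5) - 9*(-1)) + 27)² = ((-8 + 55 + 9) + 27)² = (56 + 27)² = 83² = 6889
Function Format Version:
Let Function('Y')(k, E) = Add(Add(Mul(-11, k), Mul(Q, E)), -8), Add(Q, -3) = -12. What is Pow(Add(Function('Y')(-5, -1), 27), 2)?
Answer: 6889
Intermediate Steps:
Q = -9 (Q = Add(3, -12) = -9)
Function('Y')(k, E) = Add(-8, Mul(-11, k), Mul(-9, E)) (Function('Y')(k, E) = Add(Add(Mul(-11, k), Mul(-9, E)), -8) = Add(-8, Mul(-11, k), Mul(-9, E)))
Pow(Add(Function('Y')(-5, -1), 27), 2) = Pow(Add(Add(-8, Mul(-11, -5), Mul(-9, -1)), 27), 2) = Pow(Add(Add(-8, 55, 9), 27), 2) = Pow(Add(56, 27), 2) = Pow(83, 2) = 6889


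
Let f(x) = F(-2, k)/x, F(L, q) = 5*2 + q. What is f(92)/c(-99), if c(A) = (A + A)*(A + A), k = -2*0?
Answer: 5/1803384 ≈ 2.7726e-6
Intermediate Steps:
k = 0
c(A) = 4*A² (c(A) = (2*A)*(2*A) = 4*A²)
F(L, q) = 10 + q
f(x) = 10/x (f(x) = (10 + 0)/x = 10/x)
f(92)/c(-99) = (10/92)/((4*(-99)²)) = (10*(1/92))/((4*9801)) = (5/46)/39204 = (5/46)*(1/39204) = 5/1803384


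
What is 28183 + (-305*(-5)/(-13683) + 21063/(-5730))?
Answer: 736450477897/26134530 ≈ 28179.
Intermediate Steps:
28183 + (-305*(-5)/(-13683) + 21063/(-5730)) = 28183 + (1525*(-1/13683) + 21063*(-1/5730)) = 28183 + (-1525/13683 - 7021/1910) = 28183 - 98981093/26134530 = 736450477897/26134530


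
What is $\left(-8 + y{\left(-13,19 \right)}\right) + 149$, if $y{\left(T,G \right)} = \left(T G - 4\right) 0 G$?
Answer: $141$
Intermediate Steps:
$y{\left(T,G \right)} = 0$ ($y{\left(T,G \right)} = \left(G T - 4\right) 0 G = \left(-4 + G T\right) 0 G = 0 G = 0$)
$\left(-8 + y{\left(-13,19 \right)}\right) + 149 = \left(-8 + 0\right) + 149 = -8 + 149 = 141$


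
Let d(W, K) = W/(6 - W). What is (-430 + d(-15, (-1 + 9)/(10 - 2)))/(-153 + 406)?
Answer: -3015/1771 ≈ -1.7024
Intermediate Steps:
(-430 + d(-15, (-1 + 9)/(10 - 2)))/(-153 + 406) = (-430 - 1*(-15)/(-6 - 15))/(-153 + 406) = (-430 - 1*(-15)/(-21))/253 = (-430 - 1*(-15)*(-1/21))*(1/253) = (-430 - 5/7)*(1/253) = -3015/7*1/253 = -3015/1771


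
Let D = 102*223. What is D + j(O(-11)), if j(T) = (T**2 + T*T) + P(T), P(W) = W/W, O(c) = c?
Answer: 22989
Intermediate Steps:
P(W) = 1
D = 22746
j(T) = 1 + 2*T**2 (j(T) = (T**2 + T*T) + 1 = (T**2 + T**2) + 1 = 2*T**2 + 1 = 1 + 2*T**2)
D + j(O(-11)) = 22746 + (1 + 2*(-11)**2) = 22746 + (1 + 2*121) = 22746 + (1 + 242) = 22746 + 243 = 22989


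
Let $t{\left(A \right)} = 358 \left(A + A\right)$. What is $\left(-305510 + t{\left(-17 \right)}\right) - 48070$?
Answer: $-365752$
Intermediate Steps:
$t{\left(A \right)} = 716 A$ ($t{\left(A \right)} = 358 \cdot 2 A = 716 A$)
$\left(-305510 + t{\left(-17 \right)}\right) - 48070 = \left(-305510 + 716 \left(-17\right)\right) - 48070 = \left(-305510 - 12172\right) - 48070 = -317682 - 48070 = -365752$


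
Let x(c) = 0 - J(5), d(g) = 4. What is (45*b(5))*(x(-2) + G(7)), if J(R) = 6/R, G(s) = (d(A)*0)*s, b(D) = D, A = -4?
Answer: -270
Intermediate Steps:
G(s) = 0 (G(s) = (4*0)*s = 0*s = 0)
x(c) = -6/5 (x(c) = 0 - 6/5 = -6/5)
(45*b(5))*(x(-2) + G(7)) = (45*5)*(-6/5 + 0) = 225*(-6/5) = -270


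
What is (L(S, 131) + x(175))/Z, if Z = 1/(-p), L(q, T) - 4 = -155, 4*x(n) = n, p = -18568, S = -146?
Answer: -1991418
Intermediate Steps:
x(n) = n/4
L(q, T) = -151 (L(q, T) = 4 - 155 = -151)
Z = 1/18568 (Z = 1/(-1*(-18568)) = 1/18568 ≈ 5.3856e-5)
(L(S, 131) + x(175))/Z = (-151 + (1/4)*175)/(1/18568) = (-151 + 175/4)*18568 = -429/4*18568 = -1991418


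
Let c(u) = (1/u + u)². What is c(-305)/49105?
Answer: 8653836676/4567992625 ≈ 1.8945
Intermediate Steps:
c(u) = (u + 1/u)²
c(-305)/49105 = ((1 + (-305)²)²/(-305)²)/49105 = ((1 + 93025)²/93025)*(1/49105) = ((1/93025)*93026²)*(1/49105) = ((1/93025)*8653836676)*(1/49105) = (8653836676/93025)*(1/49105) = 8653836676/4567992625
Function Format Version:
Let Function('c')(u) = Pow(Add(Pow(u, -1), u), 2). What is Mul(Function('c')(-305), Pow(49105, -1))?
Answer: Rational(8653836676, 4567992625) ≈ 1.8945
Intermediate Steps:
Function('c')(u) = Pow(Add(u, Pow(u, -1)), 2)
Mul(Function('c')(-305), Pow(49105, -1)) = Mul(Mul(Pow(-305, -2), Pow(Add(1, Pow(-305, 2)), 2)), Pow(49105, -1)) = Mul(Mul(Rational(1, 93025), Pow(Add(1, 93025), 2)), Rational(1, 49105)) = Mul(Mul(Rational(1, 93025), Pow(93026, 2)), Rational(1, 49105)) = Mul(Mul(Rational(1, 93025), 8653836676), Rational(1, 49105)) = Mul(Rational(8653836676, 93025), Rational(1, 49105)) = Rational(8653836676, 4567992625)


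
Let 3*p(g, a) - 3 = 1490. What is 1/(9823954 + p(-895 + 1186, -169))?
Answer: 3/29473355 ≈ 1.0179e-7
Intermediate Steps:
p(g, a) = 1493/3 (p(g, a) = 1 + (1/3)*1490 = 1 + 1490/3 = 1493/3)
1/(9823954 + p(-895 + 1186, -169)) = 1/(9823954 + 1493/3) = 1/(29473355/3) = 3/29473355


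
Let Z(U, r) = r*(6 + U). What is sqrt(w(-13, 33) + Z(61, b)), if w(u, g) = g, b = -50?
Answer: I*sqrt(3317) ≈ 57.593*I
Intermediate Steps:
sqrt(w(-13, 33) + Z(61, b)) = sqrt(33 - 50*(6 + 61)) = sqrt(33 - 50*67) = sqrt(33 - 3350) = sqrt(-3317) = I*sqrt(3317)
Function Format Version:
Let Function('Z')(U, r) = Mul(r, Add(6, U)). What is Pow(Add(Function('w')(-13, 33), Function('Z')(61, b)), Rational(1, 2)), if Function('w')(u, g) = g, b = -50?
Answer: Mul(I, Pow(3317, Rational(1, 2))) ≈ Mul(57.593, I)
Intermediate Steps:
Pow(Add(Function('w')(-13, 33), Function('Z')(61, b)), Rational(1, 2)) = Pow(Add(33, Mul(-50, Add(6, 61))), Rational(1, 2)) = Pow(Add(33, Mul(-50, 67)), Rational(1, 2)) = Pow(Add(33, -3350), Rational(1, 2)) = Pow(-3317, Rational(1, 2)) = Mul(I, Pow(3317, Rational(1, 2)))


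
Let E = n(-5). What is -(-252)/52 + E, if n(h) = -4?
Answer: 11/13 ≈ 0.84615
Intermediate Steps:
E = -4
-(-252)/52 + E = -(-252)/52 - 4 = -9*(-7/13) - 4 = 63/13 - 4 = 11/13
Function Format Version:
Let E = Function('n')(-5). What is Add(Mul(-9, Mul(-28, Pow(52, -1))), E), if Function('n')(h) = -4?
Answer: Rational(11, 13) ≈ 0.84615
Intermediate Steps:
E = -4
Add(Mul(-9, Mul(-28, Pow(52, -1))), E) = Add(Mul(-9, Mul(-28, Pow(52, -1))), -4) = Add(Mul(-9, Mul(-28, Rational(1, 52))), -4) = Add(Mul(-9, Rational(-7, 13)), -4) = Add(Rational(63, 13), -4) = Rational(11, 13)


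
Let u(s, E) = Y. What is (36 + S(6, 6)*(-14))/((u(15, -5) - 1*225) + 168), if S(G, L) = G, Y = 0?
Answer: 16/19 ≈ 0.84210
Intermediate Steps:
u(s, E) = 0
(36 + S(6, 6)*(-14))/((u(15, -5) - 1*225) + 168) = (36 + 6*(-14))/((0 - 1*225) + 168) = (36 - 84)/((0 - 225) + 168) = -48/(-225 + 168) = -48/(-57) = -48*(-1/57) = 16/19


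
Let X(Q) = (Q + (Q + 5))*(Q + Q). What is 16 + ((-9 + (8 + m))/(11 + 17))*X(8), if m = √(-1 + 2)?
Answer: 16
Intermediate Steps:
m = 1 (m = √1 = 1)
X(Q) = 2*Q*(5 + 2*Q) (X(Q) = (Q + (5 + Q))*(2*Q) = (5 + 2*Q)*(2*Q) = 2*Q*(5 + 2*Q))
16 + ((-9 + (8 + m))/(11 + 17))*X(8) = 16 + ((-9 + (8 + 1))/(11 + 17))*(2*8*(5 + 2*8)) = 16 + ((-9 + 9)/28)*(2*8*(5 + 16)) = 16 + (0*(1/28))*(2*8*21) = 16 + 0*336 = 16 + 0 = 16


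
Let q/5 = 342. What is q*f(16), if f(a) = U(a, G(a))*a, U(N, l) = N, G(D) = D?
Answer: 437760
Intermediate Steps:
q = 1710 (q = 5*342 = 1710)
f(a) = a**2 (f(a) = a*a = a**2)
q*f(16) = 1710*16**2 = 1710*256 = 437760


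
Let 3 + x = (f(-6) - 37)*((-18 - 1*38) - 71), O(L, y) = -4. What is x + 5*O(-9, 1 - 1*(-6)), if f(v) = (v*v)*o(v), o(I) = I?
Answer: 32108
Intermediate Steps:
f(v) = v**3 (f(v) = (v*v)*v = v**2*v = v**3)
x = 32128 (x = -3 + ((-6)**3 - 37)*((-18 - 1*38) - 71) = -3 + (-216 - 37)*((-18 - 38) - 71) = -3 - 253*(-56 - 71) = -3 - 253*(-127) = -3 + 32131 = 32128)
x + 5*O(-9, 1 - 1*(-6)) = 32128 + 5*(-4) = 32128 - 20 = 32108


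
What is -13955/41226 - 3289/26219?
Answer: -501478459/1080904494 ≈ -0.46394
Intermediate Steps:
-13955/41226 - 3289/26219 = -501478459/1080904494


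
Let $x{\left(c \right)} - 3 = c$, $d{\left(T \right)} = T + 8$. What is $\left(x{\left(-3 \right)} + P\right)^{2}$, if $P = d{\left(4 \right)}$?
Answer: $144$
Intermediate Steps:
$d{\left(T \right)} = 8 + T$
$P = 12$ ($P = 8 + 4 = 12$)
$x{\left(c \right)} = 3 + c$
$\left(x{\left(-3 \right)} + P\right)^{2} = \left(\left(3 - 3\right) + 12\right)^{2} = \left(0 + 12\right)^{2} = 12^{2} = 144$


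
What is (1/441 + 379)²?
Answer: 27935779600/194481 ≈ 1.4364e+5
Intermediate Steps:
(1/441 + 379)² = (167140/441)² = 27935779600/194481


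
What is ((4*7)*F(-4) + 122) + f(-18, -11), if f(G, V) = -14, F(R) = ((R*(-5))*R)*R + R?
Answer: 8956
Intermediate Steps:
F(R) = R - 5*R³ (F(R) = ((-5*R)*R)*R + R = (-5*R²)*R + R = -5*R³ + R = R - 5*R³)
((4*7)*F(-4) + 122) + f(-18, -11) = ((4*7)*(-4 - 5*(-4)³) + 122) - 14 = (28*(-4 - 5*(-64)) + 122) - 14 = (28*(-4 + 320) + 122) - 14 = (28*316 + 122) - 14 = (8848 + 122) - 14 = 8970 - 14 = 8956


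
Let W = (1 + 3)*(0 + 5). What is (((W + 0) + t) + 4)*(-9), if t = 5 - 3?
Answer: -234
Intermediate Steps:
t = 2
W = 20 (W = 4*5 = 20)
(((W + 0) + t) + 4)*(-9) = (((20 + 0) + 2) + 4)*(-9) = ((20 + 2) + 4)*(-9) = (22 + 4)*(-9) = 26*(-9) = -234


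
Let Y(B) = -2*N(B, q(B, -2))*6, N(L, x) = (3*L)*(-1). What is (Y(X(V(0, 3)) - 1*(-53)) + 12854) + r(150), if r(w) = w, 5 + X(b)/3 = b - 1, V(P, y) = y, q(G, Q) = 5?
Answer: 14588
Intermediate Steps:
N(L, x) = -3*L
X(b) = -18 + 3*b (X(b) = -15 + 3*(b - 1) = -15 + 3*(-1 + b) = -15 + (-3 + 3*b) = -18 + 3*b)
Y(B) = 36*B (Y(B) = -(-6)*B*6 = (6*B)*6 = 36*B)
(Y(X(V(0, 3)) - 1*(-53)) + 12854) + r(150) = (36*((-18 + 3*3) - 1*(-53)) + 12854) + 150 = (36*((-18 + 9) + 53) + 12854) + 150 = (36*(-9 + 53) + 12854) + 150 = (36*44 + 12854) + 150 = (1584 + 12854) + 150 = 14438 + 150 = 14588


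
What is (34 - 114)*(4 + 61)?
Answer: -5200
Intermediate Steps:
(34 - 114)*(4 + 61) = -80*65 = -5200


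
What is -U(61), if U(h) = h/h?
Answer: -1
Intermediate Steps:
U(h) = 1
-U(61) = -1*1 = -1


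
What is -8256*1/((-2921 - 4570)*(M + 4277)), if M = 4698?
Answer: 2752/22410575 ≈ 0.00012280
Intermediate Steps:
-8256*1/((-2921 - 4570)*(M + 4277)) = -8256*1/((-2921 - 4570)*(4698 + 4277)) = -8256/(8975*(-7491)) = -8256/(-67231725) = -8256*(-1/67231725) = 2752/22410575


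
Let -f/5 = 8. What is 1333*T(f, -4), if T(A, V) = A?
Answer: -53320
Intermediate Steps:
f = -40 (f = -5*8 = -40)
1333*T(f, -4) = 1333*(-40) = -53320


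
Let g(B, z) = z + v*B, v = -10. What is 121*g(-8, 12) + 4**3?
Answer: 11196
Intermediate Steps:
g(B, z) = z - 10*B
121*g(-8, 12) + 4**3 = 121*(12 - 10*(-8)) + 4**3 = 121*(12 + 80) + 64 = 121*92 + 64 = 11132 + 64 = 11196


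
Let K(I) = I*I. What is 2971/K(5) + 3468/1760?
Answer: 265783/2200 ≈ 120.81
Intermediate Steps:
K(I) = I**2
2971/K(5) + 3468/1760 = 2971/(5**2) + 3468/1760 = 2971/25 + 3468*(1/1760) = 2971*(1/25) + 867/440 = 2971/25 + 867/440 = 265783/2200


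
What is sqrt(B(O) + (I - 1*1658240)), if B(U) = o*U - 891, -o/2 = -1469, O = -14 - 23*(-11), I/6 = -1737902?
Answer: 3*I*sqrt(1264929) ≈ 3374.1*I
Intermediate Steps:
I = -10427412 (I = 6*(-1737902) = -10427412)
O = 239 (O = -14 + 253 = 239)
o = 2938 (o = -2*(-1469) = 2938)
B(U) = -891 + 2938*U (B(U) = 2938*U - 891 = -891 + 2938*U)
sqrt(B(O) + (I - 1*1658240)) = sqrt((-891 + 2938*239) + (-10427412 - 1*1658240)) = sqrt((-891 + 702182) + (-10427412 - 1658240)) = sqrt(701291 - 12085652) = sqrt(-11384361) = 3*I*sqrt(1264929)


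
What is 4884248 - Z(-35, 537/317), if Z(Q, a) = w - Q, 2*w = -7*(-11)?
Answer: 9768349/2 ≈ 4.8842e+6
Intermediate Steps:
w = 77/2 (w = (-7*(-11))/2 = (½)*77 = 77/2 ≈ 38.500)
Z(Q, a) = 77/2 - Q
4884248 - Z(-35, 537/317) = 4884248 - (77/2 - 1*(-35)) = 4884248 - (77/2 + 35) = 4884248 - 1*147/2 = 4884248 - 147/2 = 9768349/2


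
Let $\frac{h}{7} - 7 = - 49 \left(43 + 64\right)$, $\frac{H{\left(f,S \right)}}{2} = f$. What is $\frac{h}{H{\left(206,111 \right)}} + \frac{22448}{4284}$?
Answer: $- \frac{9235537}{110313} \approx -83.721$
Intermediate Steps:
$H{\left(f,S \right)} = 2 f$
$h = -36652$ ($h = 49 + 7 \left(- 49 \left(43 + 64\right)\right) = 49 + 7 \left(\left(-49\right) 107\right) = 49 + 7 \left(-5243\right) = 49 - 36701 = -36652$)
$\frac{h}{H{\left(206,111 \right)}} + \frac{22448}{4284} = - \frac{36652}{2 \cdot 206} + \frac{22448}{4284} = - \frac{36652}{412} + 22448 \cdot \frac{1}{4284} = \left(-36652\right) \frac{1}{412} + \frac{5612}{1071} = - \frac{9163}{103} + \frac{5612}{1071} = - \frac{9235537}{110313}$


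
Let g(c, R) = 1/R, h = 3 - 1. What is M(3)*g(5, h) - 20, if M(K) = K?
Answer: -37/2 ≈ -18.500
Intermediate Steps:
h = 2
g(c, R) = 1/R
M(3)*g(5, h) - 20 = 3/2 - 20 = -37/2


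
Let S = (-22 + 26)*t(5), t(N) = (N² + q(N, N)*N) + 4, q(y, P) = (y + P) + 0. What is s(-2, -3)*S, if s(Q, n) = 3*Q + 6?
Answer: 0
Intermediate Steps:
s(Q, n) = 6 + 3*Q
q(y, P) = P + y (q(y, P) = (P + y) + 0 = P + y)
t(N) = 4 + 3*N² (t(N) = (N² + (N + N)*N) + 4 = (N² + (2*N)*N) + 4 = (N² + 2*N²) + 4 = 3*N² + 4 = 4 + 3*N²)
S = 316 (S = (-22 + 26)*(4 + 3*5²) = 4*(4 + 3*25) = 4*(4 + 75) = 4*79 = 316)
s(-2, -3)*S = (6 + 3*(-2))*316 = (6 - 6)*316 = 0*316 = 0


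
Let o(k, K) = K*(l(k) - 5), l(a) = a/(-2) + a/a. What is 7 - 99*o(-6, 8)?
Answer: 799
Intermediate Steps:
l(a) = 1 - a/2 (l(a) = a*(-1/2) + 1 = -a/2 + 1 = 1 - a/2)
o(k, K) = K*(-4 - k/2) (o(k, K) = K*((1 - k/2) - 5) = K*(-4 - k/2))
7 - 99*o(-6, 8) = 7 - (-99)*8*(8 - 6)/2 = 7 - (-99)*8*2/2 = 7 - 99*(-8) = 7 + 792 = 799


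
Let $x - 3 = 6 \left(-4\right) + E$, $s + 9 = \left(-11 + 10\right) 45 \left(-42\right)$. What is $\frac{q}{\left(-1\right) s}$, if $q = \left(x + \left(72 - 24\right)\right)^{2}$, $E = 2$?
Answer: $- \frac{841}{1881} \approx -0.4471$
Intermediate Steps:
$s = 1881$ ($s = -9 + \left(-11 + 10\right) 45 \left(-42\right) = -9 + \left(-1\right) 45 \left(-42\right) = -9 - -1890 = -9 + 1890 = 1881$)
$x = -19$ ($x = 3 + \left(6 \left(-4\right) + 2\right) = 3 + \left(-24 + 2\right) = 3 - 22 = -19$)
$q = 841$ ($q = \left(-19 + \left(72 - 24\right)\right)^{2} = \left(-19 + 48\right)^{2} = 29^{2} = 841$)
$\frac{q}{\left(-1\right) s} = \frac{841}{\left(-1\right) 1881} = \frac{841}{-1881} = 841 \left(- \frac{1}{1881}\right) = - \frac{841}{1881}$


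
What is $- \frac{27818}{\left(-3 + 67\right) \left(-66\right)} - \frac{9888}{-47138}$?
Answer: $\frac{338262949}{49777728} \approx 6.7955$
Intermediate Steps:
$- \frac{27818}{\left(-3 + 67\right) \left(-66\right)} - \frac{9888}{-47138} = - \frac{27818}{64 \left(-66\right)} - - \frac{4944}{23569} = - \frac{27818}{-4224} + \frac{4944}{23569} = \left(-27818\right) \left(- \frac{1}{4224}\right) + \frac{4944}{23569} = \frac{13909}{2112} + \frac{4944}{23569} = \frac{338262949}{49777728}$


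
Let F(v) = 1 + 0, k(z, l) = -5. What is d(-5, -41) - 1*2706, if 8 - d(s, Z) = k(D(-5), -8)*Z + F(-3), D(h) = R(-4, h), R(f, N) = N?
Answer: -2904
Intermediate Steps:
D(h) = h
F(v) = 1
d(s, Z) = 7 + 5*Z (d(s, Z) = 8 - (-5*Z + 1) = 8 - (1 - 5*Z) = 8 + (-1 + 5*Z) = 7 + 5*Z)
d(-5, -41) - 1*2706 = (7 + 5*(-41)) - 1*2706 = (7 - 205) - 2706 = -198 - 2706 = -2904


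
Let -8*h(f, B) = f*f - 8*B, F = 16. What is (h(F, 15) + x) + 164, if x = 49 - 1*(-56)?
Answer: 252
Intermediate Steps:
h(f, B) = B - f²/8 (h(f, B) = -(f*f - 8*B)/8 = -(f² - 8*B)/8 = B - f²/8)
x = 105 (x = 49 + 56 = 105)
(h(F, 15) + x) + 164 = ((15 - ⅛*16²) + 105) + 164 = ((15 - ⅛*256) + 105) + 164 = ((15 - 32) + 105) + 164 = (-17 + 105) + 164 = 88 + 164 = 252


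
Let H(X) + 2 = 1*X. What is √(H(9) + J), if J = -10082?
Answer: 5*I*√403 ≈ 100.37*I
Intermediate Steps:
H(X) = -2 + X (H(X) = -2 + 1*X = -2 + X)
√(H(9) + J) = √((-2 + 9) - 10082) = √(7 - 10082) = √(-10075) = 5*I*√403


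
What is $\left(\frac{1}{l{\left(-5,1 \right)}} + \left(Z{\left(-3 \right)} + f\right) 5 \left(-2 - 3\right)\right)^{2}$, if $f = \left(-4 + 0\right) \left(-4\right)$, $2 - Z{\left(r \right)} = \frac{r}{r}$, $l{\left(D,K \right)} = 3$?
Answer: $\frac{1623076}{9} \approx 1.8034 \cdot 10^{5}$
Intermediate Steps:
$Z{\left(r \right)} = 1$ ($Z{\left(r \right)} = 2 - \frac{r}{r} = 2 - 1 = 1$)
$f = 16$ ($f = \left(-4\right) \left(-4\right) = 16$)
$\left(\frac{1}{l{\left(-5,1 \right)}} + \left(Z{\left(-3 \right)} + f\right) 5 \left(-2 - 3\right)\right)^{2} = \left(\frac{1}{3} + \left(1 + 16\right) 5 \left(-2 - 3\right)\right)^{2} = \left(\frac{1}{3} + 17 \cdot 5 \left(-5\right)\right)^{2} = \left(\frac{1}{3} + 17 \left(-25\right)\right)^{2} = \left(\frac{1}{3} - 425\right)^{2} = \left(- \frac{1274}{3}\right)^{2} = \frac{1623076}{9}$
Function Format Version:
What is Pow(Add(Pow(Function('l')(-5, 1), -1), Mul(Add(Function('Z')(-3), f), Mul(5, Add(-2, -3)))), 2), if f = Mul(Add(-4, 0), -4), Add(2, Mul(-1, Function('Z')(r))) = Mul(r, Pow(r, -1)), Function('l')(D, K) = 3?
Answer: Rational(1623076, 9) ≈ 1.8034e+5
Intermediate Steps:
Function('Z')(r) = 1 (Function('Z')(r) = Add(2, Mul(-1, Mul(r, Pow(r, -1)))) = Add(2, Mul(-1, 1)) = Add(2, -1) = 1)
f = 16 (f = Mul(-4, -4) = 16)
Pow(Add(Pow(Function('l')(-5, 1), -1), Mul(Add(Function('Z')(-3), f), Mul(5, Add(-2, -3)))), 2) = Pow(Add(Pow(3, -1), Mul(Add(1, 16), Mul(5, Add(-2, -3)))), 2) = Pow(Add(Rational(1, 3), Mul(17, Mul(5, -5))), 2) = Pow(Add(Rational(1, 3), Mul(17, -25)), 2) = Pow(Add(Rational(1, 3), -425), 2) = Pow(Rational(-1274, 3), 2) = Rational(1623076, 9)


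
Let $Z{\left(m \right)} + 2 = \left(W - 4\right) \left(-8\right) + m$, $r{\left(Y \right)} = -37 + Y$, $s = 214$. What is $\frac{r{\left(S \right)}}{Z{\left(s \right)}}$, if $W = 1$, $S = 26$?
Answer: $- \frac{11}{236} \approx -0.04661$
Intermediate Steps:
$Z{\left(m \right)} = 22 + m$ ($Z{\left(m \right)} = -2 + \left(\left(1 - 4\right) \left(-8\right) + m\right) = -2 + \left(\left(-3\right) \left(-8\right) + m\right) = -2 + \left(24 + m\right) = 22 + m$)
$\frac{r{\left(S \right)}}{Z{\left(s \right)}} = \frac{-37 + 26}{22 + 214} = - \frac{11}{236}$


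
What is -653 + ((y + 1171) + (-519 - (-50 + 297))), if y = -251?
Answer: -499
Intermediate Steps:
-653 + ((y + 1171) + (-519 - (-50 + 297))) = -653 + ((-251 + 1171) + (-519 - (-50 + 297))) = -653 + (920 + (-519 - 1*247)) = -653 + (920 + (-519 - 247)) = -653 + (920 - 766) = -653 + 154 = -499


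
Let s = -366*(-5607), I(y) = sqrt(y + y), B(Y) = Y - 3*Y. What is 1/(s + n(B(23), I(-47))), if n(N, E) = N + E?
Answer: 1026058/2105590038775 - I*sqrt(94)/4211180077550 ≈ 4.873e-7 - 2.3023e-12*I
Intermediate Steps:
B(Y) = -2*Y
I(y) = sqrt(2)*sqrt(y) (I(y) = sqrt(2*y) = sqrt(2)*sqrt(y))
n(N, E) = E + N
s = 2052162
1/(s + n(B(23), I(-47))) = 1/(2052162 + (sqrt(2)*sqrt(-47) - 2*23)) = 1/(2052162 + (sqrt(2)*(I*sqrt(47)) - 46)) = 1/(2052162 + (I*sqrt(94) - 46)) = 1/(2052162 + (-46 + I*sqrt(94))) = 1/(2052116 + I*sqrt(94))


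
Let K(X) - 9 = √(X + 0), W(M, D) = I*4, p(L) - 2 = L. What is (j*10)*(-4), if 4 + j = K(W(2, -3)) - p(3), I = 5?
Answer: -80*√5 ≈ -178.89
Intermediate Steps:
p(L) = 2 + L
W(M, D) = 20 (W(M, D) = 5*4 = 20)
K(X) = 9 + √X (K(X) = 9 + √(X + 0) = 9 + √X)
j = 2*√5 (j = -4 + ((9 + √20) - (2 + 3)) = -4 + ((9 + 2*√5) - 1*5) = -4 + ((9 + 2*√5) - 5) = -4 + (4 + 2*√5) = 2*√5 ≈ 4.4721)
(j*10)*(-4) = ((2*√5)*10)*(-4) = (20*√5)*(-4) = -80*√5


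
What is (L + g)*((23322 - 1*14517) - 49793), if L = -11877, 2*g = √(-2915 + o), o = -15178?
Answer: 486814476 - 20494*I*√18093 ≈ 4.8681e+8 - 2.7567e+6*I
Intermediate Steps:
g = I*√18093/2 (g = √(-2915 - 15178)/2 = √(-18093)/2 = (I*√18093)/2 = I*√18093/2 ≈ 67.255*I)
(L + g)*((23322 - 1*14517) - 49793) = (-11877 + I*√18093/2)*((23322 - 1*14517) - 49793) = (-11877 + I*√18093/2)*((23322 - 14517) - 49793) = (-11877 + I*√18093/2)*(8805 - 49793) = (-11877 + I*√18093/2)*(-40988) = 486814476 - 20494*I*√18093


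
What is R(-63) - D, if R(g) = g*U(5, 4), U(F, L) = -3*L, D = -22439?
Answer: 23195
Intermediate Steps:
R(g) = -12*g (R(g) = g*(-3*4) = g*(-12) = -12*g)
R(-63) - D = -12*(-63) - 1*(-22439) = 756 + 22439 = 23195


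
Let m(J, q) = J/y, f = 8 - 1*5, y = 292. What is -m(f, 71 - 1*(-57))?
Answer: -3/292 ≈ -0.010274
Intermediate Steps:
f = 3 (f = 8 - 5 = 3)
m(J, q) = J/292
-m(f, 71 - 1*(-57)) = -3/292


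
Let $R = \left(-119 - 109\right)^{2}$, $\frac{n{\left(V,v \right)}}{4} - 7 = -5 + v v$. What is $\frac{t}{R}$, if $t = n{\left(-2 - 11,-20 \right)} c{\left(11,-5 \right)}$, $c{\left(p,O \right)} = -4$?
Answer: $- \frac{134}{1083} \approx -0.12373$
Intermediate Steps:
$n{\left(V,v \right)} = 8 + 4 v^{2}$ ($n{\left(V,v \right)} = 28 + 4 \left(-5 + v v\right) = 28 + 4 \left(-5 + v^{2}\right) = 28 + \left(-20 + 4 v^{2}\right) = 8 + 4 v^{2}$)
$t = -6432$ ($t = \left(8 + 4 \left(-20\right)^{2}\right) \left(-4\right) = \left(8 + 4 \cdot 400\right) \left(-4\right) = \left(8 + 1600\right) \left(-4\right) = 1608 \left(-4\right) = -6432$)
$R = 51984$ ($R = \left(-228\right)^{2} = 51984$)
$\frac{t}{R} = - \frac{6432}{51984} = \left(-6432\right) \frac{1}{51984} = - \frac{134}{1083}$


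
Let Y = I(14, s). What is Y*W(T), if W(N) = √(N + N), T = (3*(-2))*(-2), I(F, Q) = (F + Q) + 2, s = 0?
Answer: 32*√6 ≈ 78.384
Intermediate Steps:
I(F, Q) = 2 + F + Q
T = 12 (T = -6*(-2) = 12)
W(N) = √2*√N (W(N) = √(2*N) = √2*√N)
Y = 16 (Y = 2 + 14 + 0 = 16)
Y*W(T) = 16*(√2*√12) = 16*(√2*(2*√3)) = 16*(2*√6) = 32*√6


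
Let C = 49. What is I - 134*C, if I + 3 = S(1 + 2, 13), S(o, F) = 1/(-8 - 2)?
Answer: -65691/10 ≈ -6569.1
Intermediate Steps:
S(o, F) = -⅒ (S(o, F) = 1/(-10) = -⅒)
I = -31/10 (I = -3 - ⅒ = -31/10 ≈ -3.1000)
I - 134*C = -31/10 - 134*49 = -31/10 - 6566 = -65691/10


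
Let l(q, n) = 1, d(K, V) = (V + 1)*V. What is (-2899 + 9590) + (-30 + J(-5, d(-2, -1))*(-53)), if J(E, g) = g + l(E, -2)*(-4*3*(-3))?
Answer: 4753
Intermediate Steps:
d(K, V) = V*(1 + V) (d(K, V) = (1 + V)*V = V*(1 + V))
J(E, g) = 36 + g (J(E, g) = g + 1*(-4*3*(-3)) = g + 1*(-12*(-3)) = g + 1*36 = g + 36 = 36 + g)
(-2899 + 9590) + (-30 + J(-5, d(-2, -1))*(-53)) = (-2899 + 9590) + (-30 + (36 - (1 - 1))*(-53)) = 6691 + (-30 + (36 - 1*0)*(-53)) = 6691 + (-30 + (36 + 0)*(-53)) = 6691 + (-30 + 36*(-53)) = 6691 + (-30 - 1908) = 6691 - 1938 = 4753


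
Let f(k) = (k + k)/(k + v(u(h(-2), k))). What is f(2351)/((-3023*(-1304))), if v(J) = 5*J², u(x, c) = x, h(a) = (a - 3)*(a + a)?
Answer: 2351/8575803596 ≈ 2.7414e-7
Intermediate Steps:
h(a) = 2*a*(-3 + a) (h(a) = (-3 + a)*(2*a) = 2*a*(-3 + a))
f(k) = 2*k/(2000 + k) (f(k) = (k + k)/(k + 5*(2*(-2)*(-3 - 2))²) = (2*k)/(k + 5*(2*(-2)*(-5))²) = (2*k)/(k + 5*20²) = (2*k)/(k + 5*400) = (2*k)/(k + 2000) = (2*k)/(2000 + k) = 2*k/(2000 + k))
f(2351)/((-3023*(-1304))) = (2*2351/(2000 + 2351))/((-3023*(-1304))) = (2*2351/4351)/3941992 = (2*2351*(1/4351))*(1/3941992) = (4702/4351)*(1/3941992) = 2351/8575803596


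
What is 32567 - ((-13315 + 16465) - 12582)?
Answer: 41999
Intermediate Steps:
32567 - ((-13315 + 16465) - 12582) = 32567 - (3150 - 12582) = 32567 - 1*(-9432) = 32567 + 9432 = 41999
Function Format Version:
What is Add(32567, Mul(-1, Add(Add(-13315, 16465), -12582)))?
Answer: 41999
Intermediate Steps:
Add(32567, Mul(-1, Add(Add(-13315, 16465), -12582))) = Add(32567, Mul(-1, Add(3150, -12582))) = Add(32567, Mul(-1, -9432)) = Add(32567, 9432) = 41999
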